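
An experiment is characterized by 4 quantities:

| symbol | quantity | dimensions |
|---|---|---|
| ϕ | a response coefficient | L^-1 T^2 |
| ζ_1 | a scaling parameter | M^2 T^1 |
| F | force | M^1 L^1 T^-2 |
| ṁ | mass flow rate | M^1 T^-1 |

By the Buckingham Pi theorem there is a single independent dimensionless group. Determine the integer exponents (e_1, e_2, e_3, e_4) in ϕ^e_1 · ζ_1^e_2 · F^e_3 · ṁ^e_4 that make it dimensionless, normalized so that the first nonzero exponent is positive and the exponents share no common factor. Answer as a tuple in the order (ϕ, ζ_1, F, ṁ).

(3, -1, 3, -1)

M: e_1·(0) + e_2·(2) + e_3·(1) + e_4·(1) = 0
L: e_1·(-1) + e_2·(0) + e_3·(1) + e_4·(0) = 0
T: e_1·(2) + e_2·(1) + e_3·(-2) + e_4·(-1) = 0
Solving this homogeneous linear system for the smallest-integer solution (first nonzero entry positive) gives (3, -1, 3, -1).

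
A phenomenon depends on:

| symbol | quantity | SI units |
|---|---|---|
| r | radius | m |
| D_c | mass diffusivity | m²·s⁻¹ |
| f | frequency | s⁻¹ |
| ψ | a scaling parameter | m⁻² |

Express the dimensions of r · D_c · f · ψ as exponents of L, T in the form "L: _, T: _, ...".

Collect each base-dimension exponent across the product:
  L: (1) + (2) + (0) + (-2) = 1
  T: (0) + (-1) + (-1) + (0) = -2
So the dimensions are [L T⁻²].

L: 1, T: -2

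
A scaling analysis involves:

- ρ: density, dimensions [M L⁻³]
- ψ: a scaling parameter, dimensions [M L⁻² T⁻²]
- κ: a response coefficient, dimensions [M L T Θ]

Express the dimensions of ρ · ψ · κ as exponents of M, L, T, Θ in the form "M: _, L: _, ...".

M: 3, L: -4, T: -1, Θ: 1

Collect each base-dimension exponent across the product:
  M: (1) + (1) + (1) = 3
  L: (-3) + (-2) + (1) = -4
  T: (0) + (-2) + (1) = -1
  Θ: (0) + (0) + (1) = 1
So the dimensions are [M³ L⁻⁴ T⁻¹ Θ].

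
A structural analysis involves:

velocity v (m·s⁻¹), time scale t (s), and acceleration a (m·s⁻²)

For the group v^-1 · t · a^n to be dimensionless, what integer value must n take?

Balance the L exponent: (1)·n from a, plus −(1) + (0) = -1 from the rest, must sum to zero.
n − 1 = 0, so n = 1.

1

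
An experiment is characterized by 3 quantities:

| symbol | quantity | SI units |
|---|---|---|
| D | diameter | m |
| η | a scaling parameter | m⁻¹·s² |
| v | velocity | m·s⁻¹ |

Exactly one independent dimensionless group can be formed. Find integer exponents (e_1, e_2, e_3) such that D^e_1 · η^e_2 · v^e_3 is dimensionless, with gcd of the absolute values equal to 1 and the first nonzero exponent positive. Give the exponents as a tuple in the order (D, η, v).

(1, -1, -2)

L: e_1·(1) + e_2·(-1) + e_3·(1) = 0
T: e_1·(0) + e_2·(2) + e_3·(-1) = 0
Solving this homogeneous linear system for the smallest-integer solution (first nonzero entry positive) gives (1, -1, -2).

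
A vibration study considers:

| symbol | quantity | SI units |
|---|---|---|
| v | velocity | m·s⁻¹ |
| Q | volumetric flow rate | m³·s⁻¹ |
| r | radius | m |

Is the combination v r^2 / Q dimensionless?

Sum the exponent of each base dimension across the product:
  L: [v]_L − [Q]_L + 2·[r]_L = (1) − (3) + 2·(1) = 0
  T: [v]_T − [Q]_T + 2·[r]_T = (-1) − (-1) + 2·(0) = 0
All base exponents vanish — dimensionless.

yes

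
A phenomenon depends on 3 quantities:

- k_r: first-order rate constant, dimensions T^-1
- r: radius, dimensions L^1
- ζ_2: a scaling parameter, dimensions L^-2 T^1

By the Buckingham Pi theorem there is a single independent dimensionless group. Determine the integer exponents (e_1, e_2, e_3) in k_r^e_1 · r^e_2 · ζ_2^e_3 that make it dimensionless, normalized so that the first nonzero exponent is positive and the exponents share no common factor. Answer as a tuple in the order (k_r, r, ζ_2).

(1, 2, 1)

L: e_1·(0) + e_2·(1) + e_3·(-2) = 0
T: e_1·(-1) + e_2·(0) + e_3·(1) = 0
Solving this homogeneous linear system for the smallest-integer solution (first nonzero entry positive) gives (1, 2, 1).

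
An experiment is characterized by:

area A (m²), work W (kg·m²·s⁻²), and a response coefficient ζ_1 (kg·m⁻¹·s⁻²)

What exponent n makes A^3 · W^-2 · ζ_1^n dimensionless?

Balance the M exponent: (1)·n from ζ_1, plus 3·(0) − 2·(1) = -2 from the rest, must sum to zero.
n − 2 = 0, so n = 2.

2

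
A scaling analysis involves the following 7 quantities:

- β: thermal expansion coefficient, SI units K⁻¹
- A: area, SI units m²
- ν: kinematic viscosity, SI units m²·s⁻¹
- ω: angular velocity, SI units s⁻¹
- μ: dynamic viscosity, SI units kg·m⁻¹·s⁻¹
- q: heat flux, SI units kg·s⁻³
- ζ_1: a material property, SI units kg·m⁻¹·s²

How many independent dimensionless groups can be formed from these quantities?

3

There are 7 variables and 4 base dimensions (M, L, T, Θ).
The dimension matrix has rank 4.
Independent dimensionless groups: 7 − 4 = 3.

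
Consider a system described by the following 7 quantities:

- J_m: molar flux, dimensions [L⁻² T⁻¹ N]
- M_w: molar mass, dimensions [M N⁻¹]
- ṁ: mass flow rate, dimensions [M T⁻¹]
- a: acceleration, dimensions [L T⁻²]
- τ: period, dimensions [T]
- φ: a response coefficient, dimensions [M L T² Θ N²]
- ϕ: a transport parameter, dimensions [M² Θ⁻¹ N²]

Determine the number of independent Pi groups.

2

There are 7 variables and 5 base dimensions (M, L, T, Θ, N).
The dimension matrix has rank 5.
Independent dimensionless groups: 7 − 5 = 2.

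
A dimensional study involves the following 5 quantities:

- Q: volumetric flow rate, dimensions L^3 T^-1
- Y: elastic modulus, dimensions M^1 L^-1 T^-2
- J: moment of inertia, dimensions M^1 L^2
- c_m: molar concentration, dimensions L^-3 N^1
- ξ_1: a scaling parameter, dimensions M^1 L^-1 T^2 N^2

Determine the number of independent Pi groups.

1

There are 5 variables and 4 base dimensions (M, L, T, N).
The dimension matrix has rank 4.
Independent dimensionless groups: 5 − 4 = 1.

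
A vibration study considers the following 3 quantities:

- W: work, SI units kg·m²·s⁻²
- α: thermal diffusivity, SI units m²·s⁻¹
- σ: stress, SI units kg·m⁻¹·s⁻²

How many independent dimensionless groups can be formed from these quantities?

0

There are 3 variables and 3 base dimensions (M, L, T).
The dimension matrix has rank 3.
Independent dimensionless groups: 3 − 3 = 0.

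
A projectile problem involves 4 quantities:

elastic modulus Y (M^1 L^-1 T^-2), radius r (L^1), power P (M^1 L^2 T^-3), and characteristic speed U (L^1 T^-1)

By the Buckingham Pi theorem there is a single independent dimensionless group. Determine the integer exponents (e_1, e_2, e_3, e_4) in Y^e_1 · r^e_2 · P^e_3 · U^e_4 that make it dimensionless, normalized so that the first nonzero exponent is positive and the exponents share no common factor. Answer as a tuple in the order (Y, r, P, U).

M: e_1·(1) + e_2·(0) + e_3·(1) + e_4·(0) = 0
L: e_1·(-1) + e_2·(1) + e_3·(2) + e_4·(1) = 0
T: e_1·(-2) + e_2·(0) + e_3·(-3) + e_4·(-1) = 0
Solving this homogeneous linear system for the smallest-integer solution (first nonzero entry positive) gives (1, 2, -1, 1).

(1, 2, -1, 1)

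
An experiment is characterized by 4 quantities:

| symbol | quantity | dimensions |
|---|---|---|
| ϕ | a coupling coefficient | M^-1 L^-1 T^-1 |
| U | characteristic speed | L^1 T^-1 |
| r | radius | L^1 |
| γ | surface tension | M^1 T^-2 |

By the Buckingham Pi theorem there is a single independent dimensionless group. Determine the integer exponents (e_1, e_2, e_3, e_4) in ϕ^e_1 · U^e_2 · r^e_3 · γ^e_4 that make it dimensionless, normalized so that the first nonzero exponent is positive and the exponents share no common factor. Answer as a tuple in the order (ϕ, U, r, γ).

(1, -3, 4, 1)

M: e_1·(-1) + e_2·(0) + e_3·(0) + e_4·(1) = 0
L: e_1·(-1) + e_2·(1) + e_3·(1) + e_4·(0) = 0
T: e_1·(-1) + e_2·(-1) + e_3·(0) + e_4·(-2) = 0
Solving this homogeneous linear system for the smallest-integer solution (first nonzero entry positive) gives (1, -3, 4, 1).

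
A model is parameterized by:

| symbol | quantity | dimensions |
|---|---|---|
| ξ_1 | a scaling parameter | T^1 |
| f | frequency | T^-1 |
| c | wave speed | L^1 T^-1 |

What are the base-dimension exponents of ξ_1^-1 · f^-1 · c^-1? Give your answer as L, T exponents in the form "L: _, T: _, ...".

L: -1, T: 1

Collect each base-dimension exponent across the product:
  L: −(0) − (0) − (1) = -1
  T: −(1) − (-1) − (-1) = 1
So the dimensions are [L⁻¹ T].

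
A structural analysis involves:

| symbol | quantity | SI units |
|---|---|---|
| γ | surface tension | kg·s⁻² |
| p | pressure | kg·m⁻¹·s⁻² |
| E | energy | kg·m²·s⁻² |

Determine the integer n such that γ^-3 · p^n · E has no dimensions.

2

Balance the M exponent: (1)·n from p, plus −3·(1) + (1) = -2 from the rest, must sum to zero.
n − 2 = 0, so n = 2.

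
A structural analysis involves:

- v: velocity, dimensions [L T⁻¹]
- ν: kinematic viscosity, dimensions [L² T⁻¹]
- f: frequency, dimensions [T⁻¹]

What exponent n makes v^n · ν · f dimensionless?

Balance the L exponent: (1)·n from v, plus (2) + (0) = 2 from the rest, must sum to zero.
n + 2 = 0, so n = -2.

-2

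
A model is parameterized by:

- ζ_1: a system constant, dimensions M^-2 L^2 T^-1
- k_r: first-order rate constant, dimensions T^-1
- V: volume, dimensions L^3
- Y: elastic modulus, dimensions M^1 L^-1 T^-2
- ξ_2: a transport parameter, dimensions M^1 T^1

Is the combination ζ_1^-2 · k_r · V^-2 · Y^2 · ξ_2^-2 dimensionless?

no

Sum the exponent of each base dimension across the product:
  M: −2·[ζ_1]_M + [k_r]_M − 2·[V]_M + 2·[Y]_M − 2·[ξ_2]_M = −2·(-2) + (0) − 2·(0) + 2·(1) − 2·(1) = 4
  L: −2·[ζ_1]_L + [k_r]_L − 2·[V]_L + 2·[Y]_L − 2·[ξ_2]_L = −2·(2) + (0) − 2·(3) + 2·(-1) − 2·(0) = -12
  T: −2·[ζ_1]_T + [k_r]_T − 2·[V]_T + 2·[Y]_T − 2·[ξ_2]_T = −2·(-1) + (-1) − 2·(0) + 2·(-2) − 2·(1) = -5
Net dimensions [M⁴ L⁻¹² T⁻⁵] ≠ [1] — not dimensionless.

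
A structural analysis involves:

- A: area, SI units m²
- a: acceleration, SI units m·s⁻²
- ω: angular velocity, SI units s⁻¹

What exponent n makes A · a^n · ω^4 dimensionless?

-2

Balance the L exponent: (1)·n from a, plus (2) + 4·(0) = 2 from the rest, must sum to zero.
n + 2 = 0, so n = -2.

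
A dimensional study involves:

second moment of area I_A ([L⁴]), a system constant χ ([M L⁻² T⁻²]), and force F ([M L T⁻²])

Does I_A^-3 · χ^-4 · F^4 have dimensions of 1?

yes

Sum the exponent of each base dimension across the product:
  M: −3·[I_A]_M − 4·[χ]_M + 4·[F]_M = −3·(0) − 4·(1) + 4·(1) = 0
  L: −3·[I_A]_L − 4·[χ]_L + 4·[F]_L = −3·(4) − 4·(-2) + 4·(1) = 0
  T: −3·[I_A]_T − 4·[χ]_T + 4·[F]_T = −3·(0) − 4·(-2) + 4·(-2) = 0
All base exponents vanish — dimensionless.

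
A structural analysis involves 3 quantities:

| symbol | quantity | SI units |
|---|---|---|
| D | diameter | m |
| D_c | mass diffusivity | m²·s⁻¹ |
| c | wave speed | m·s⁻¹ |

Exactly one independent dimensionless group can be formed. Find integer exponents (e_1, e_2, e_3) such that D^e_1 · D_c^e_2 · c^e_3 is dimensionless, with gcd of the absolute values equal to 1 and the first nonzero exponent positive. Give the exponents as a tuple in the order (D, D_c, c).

L: e_1·(1) + e_2·(2) + e_3·(1) = 0
T: e_1·(0) + e_2·(-1) + e_3·(-1) = 0
Solving this homogeneous linear system for the smallest-integer solution (first nonzero entry positive) gives (1, -1, 1).

(1, -1, 1)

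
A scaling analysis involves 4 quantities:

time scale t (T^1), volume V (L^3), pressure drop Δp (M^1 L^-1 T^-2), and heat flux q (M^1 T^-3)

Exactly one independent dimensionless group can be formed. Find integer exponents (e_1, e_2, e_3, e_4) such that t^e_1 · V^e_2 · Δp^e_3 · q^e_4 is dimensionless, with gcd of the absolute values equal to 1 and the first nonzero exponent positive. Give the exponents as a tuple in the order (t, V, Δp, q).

(3, -1, -3, 3)

M: e_1·(0) + e_2·(0) + e_3·(1) + e_4·(1) = 0
L: e_1·(0) + e_2·(3) + e_3·(-1) + e_4·(0) = 0
T: e_1·(1) + e_2·(0) + e_3·(-2) + e_4·(-3) = 0
Solving this homogeneous linear system for the smallest-integer solution (first nonzero entry positive) gives (3, -1, -3, 3).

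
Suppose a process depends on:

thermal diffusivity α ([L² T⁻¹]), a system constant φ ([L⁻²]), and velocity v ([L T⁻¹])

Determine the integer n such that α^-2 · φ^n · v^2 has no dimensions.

Balance the L exponent: (-2)·n from φ, plus −2·(2) + 2·(1) = -2 from the rest, must sum to zero.
-2n − 2 = 0, so n = -1.

-1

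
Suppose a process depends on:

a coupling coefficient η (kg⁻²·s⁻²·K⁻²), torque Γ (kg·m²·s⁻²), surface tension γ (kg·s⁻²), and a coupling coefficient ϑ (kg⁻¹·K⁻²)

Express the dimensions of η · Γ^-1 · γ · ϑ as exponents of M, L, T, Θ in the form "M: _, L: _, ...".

Collect each base-dimension exponent across the product:
  M: (-2) − (1) + (1) + (-1) = -3
  L: (0) − (2) + (0) + (0) = -2
  T: (-2) − (-2) + (-2) + (0) = -2
  Θ: (-2) − (0) + (0) + (-2) = -4
So the dimensions are [M⁻³ L⁻² T⁻² Θ⁻⁴].

M: -3, L: -2, T: -2, Θ: -4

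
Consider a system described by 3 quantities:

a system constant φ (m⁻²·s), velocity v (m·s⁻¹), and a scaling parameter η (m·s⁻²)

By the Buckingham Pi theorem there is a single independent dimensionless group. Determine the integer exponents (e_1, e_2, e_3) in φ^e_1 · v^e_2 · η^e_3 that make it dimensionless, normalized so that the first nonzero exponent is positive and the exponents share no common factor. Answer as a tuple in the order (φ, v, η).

L: e_1·(-2) + e_2·(1) + e_3·(1) = 0
T: e_1·(1) + e_2·(-1) + e_3·(-2) = 0
Solving this homogeneous linear system for the smallest-integer solution (first nonzero entry positive) gives (1, 3, -1).

(1, 3, -1)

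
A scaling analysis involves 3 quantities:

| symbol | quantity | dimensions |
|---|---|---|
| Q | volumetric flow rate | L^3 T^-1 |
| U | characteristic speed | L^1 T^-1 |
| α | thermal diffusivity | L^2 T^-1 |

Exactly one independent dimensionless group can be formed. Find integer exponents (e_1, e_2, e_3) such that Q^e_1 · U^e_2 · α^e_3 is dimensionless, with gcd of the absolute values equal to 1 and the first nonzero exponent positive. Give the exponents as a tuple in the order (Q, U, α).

L: e_1·(3) + e_2·(1) + e_3·(2) = 0
T: e_1·(-1) + e_2·(-1) + e_3·(-1) = 0
Solving this homogeneous linear system for the smallest-integer solution (first nonzero entry positive) gives (1, 1, -2).

(1, 1, -2)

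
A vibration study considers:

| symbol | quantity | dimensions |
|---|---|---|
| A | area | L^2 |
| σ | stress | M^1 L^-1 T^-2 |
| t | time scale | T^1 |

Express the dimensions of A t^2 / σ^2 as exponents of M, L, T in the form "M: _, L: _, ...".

Collect each base-dimension exponent across the product:
  M: (0) − 2·(1) + 2·(0) = -2
  L: (2) − 2·(-1) + 2·(0) = 4
  T: (0) − 2·(-2) + 2·(1) = 6
So the dimensions are [M⁻² L⁴ T⁶].

M: -2, L: 4, T: 6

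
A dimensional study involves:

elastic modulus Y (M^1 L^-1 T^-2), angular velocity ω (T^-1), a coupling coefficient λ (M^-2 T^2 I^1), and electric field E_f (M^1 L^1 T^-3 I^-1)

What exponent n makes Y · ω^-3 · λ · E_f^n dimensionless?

Balance the M exponent: (1)·n from E_f, plus (1) − 3·(0) + (-2) = -1 from the rest, must sum to zero.
n − 1 = 0, so n = 1.

1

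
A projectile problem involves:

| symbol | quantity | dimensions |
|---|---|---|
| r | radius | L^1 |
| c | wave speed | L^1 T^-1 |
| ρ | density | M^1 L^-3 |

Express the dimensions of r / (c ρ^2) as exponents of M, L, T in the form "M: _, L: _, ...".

M: -2, L: 6, T: 1

Collect each base-dimension exponent across the product:
  M: (0) − (0) − 2·(1) = -2
  L: (1) − (1) − 2·(-3) = 6
  T: (0) − (-1) − 2·(0) = 1
So the dimensions are [M⁻² L⁶ T].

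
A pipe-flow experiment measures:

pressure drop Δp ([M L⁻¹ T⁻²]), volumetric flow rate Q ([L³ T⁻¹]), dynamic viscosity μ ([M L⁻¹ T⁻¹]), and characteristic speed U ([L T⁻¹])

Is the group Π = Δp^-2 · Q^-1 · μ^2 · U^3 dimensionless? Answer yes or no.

yes

Sum the exponent of each base dimension across the product:
  M: −2·[Δp]_M − [Q]_M + 2·[μ]_M + 3·[U]_M = −2·(1) − (0) + 2·(1) + 3·(0) = 0
  L: −2·[Δp]_L − [Q]_L + 2·[μ]_L + 3·[U]_L = −2·(-1) − (3) + 2·(-1) + 3·(1) = 0
  T: −2·[Δp]_T − [Q]_T + 2·[μ]_T + 3·[U]_T = −2·(-2) − (-1) + 2·(-1) + 3·(-1) = 0
All base exponents vanish — dimensionless.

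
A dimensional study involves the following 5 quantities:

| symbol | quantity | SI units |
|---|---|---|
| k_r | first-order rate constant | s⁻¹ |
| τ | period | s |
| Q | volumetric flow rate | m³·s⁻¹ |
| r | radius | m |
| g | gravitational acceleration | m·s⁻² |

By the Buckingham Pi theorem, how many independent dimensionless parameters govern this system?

3

There are 5 variables and 2 base dimensions (L, T).
The dimension matrix has rank 2.
Independent dimensionless groups: 5 − 2 = 3.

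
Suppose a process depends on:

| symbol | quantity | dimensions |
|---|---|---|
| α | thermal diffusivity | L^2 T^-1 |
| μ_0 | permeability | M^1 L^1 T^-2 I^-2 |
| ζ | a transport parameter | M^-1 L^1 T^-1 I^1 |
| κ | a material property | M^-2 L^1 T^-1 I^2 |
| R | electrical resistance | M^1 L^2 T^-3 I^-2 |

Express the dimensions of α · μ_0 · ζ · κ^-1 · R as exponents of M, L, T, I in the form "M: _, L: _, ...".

M: 3, L: 5, T: -6, I: -5

Collect each base-dimension exponent across the product:
  M: (0) + (1) + (-1) − (-2) + (1) = 3
  L: (2) + (1) + (1) − (1) + (2) = 5
  T: (-1) + (-2) + (-1) − (-1) + (-3) = -6
  I: (0) + (-2) + (1) − (2) + (-2) = -5
So the dimensions are [M³ L⁵ T⁻⁶ I⁻⁵].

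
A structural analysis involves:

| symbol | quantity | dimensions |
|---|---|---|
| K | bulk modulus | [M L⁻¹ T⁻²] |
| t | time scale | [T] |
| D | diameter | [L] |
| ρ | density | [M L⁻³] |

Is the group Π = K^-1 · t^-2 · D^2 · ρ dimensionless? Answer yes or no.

Sum the exponent of each base dimension across the product:
  M: −[K]_M − 2·[t]_M + 2·[D]_M + [ρ]_M = −(1) − 2·(0) + 2·(0) + (1) = 0
  L: −[K]_L − 2·[t]_L + 2·[D]_L + [ρ]_L = −(-1) − 2·(0) + 2·(1) + (-3) = 0
  T: −[K]_T − 2·[t]_T + 2·[D]_T + [ρ]_T = −(-2) − 2·(1) + 2·(0) + (0) = 0
All base exponents vanish — dimensionless.

yes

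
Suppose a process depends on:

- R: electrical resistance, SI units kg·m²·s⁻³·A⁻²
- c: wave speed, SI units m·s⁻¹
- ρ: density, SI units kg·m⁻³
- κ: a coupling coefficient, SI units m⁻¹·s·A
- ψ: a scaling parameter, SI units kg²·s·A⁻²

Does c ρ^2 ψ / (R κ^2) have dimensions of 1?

Sum the exponent of each base dimension across the product:
  M: −[R]_M + [c]_M + 2·[ρ]_M − 2·[κ]_M + [ψ]_M = −(1) + (0) + 2·(1) − 2·(0) + (2) = 3
  L: −[R]_L + [c]_L + 2·[ρ]_L − 2·[κ]_L + [ψ]_L = −(2) + (1) + 2·(-3) − 2·(-1) + (0) = -5
  T: −[R]_T + [c]_T + 2·[ρ]_T − 2·[κ]_T + [ψ]_T = −(-3) + (-1) + 2·(0) − 2·(1) + (1) = 1
  I: −[R]_I + [c]_I + 2·[ρ]_I − 2·[κ]_I + [ψ]_I = −(-2) + (0) + 2·(0) − 2·(1) + (-2) = -2
Net dimensions [M³ L⁻⁵ T I⁻²] ≠ [1] — not dimensionless.

no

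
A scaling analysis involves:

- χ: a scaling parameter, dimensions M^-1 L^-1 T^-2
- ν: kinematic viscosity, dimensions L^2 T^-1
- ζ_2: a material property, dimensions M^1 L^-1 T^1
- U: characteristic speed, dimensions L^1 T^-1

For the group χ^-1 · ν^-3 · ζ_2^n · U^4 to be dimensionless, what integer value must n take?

-1

Balance the M exponent: (1)·n from ζ_2, plus −(-1) − 3·(0) + 4·(0) = 1 from the rest, must sum to zero.
n + 1 = 0, so n = -1.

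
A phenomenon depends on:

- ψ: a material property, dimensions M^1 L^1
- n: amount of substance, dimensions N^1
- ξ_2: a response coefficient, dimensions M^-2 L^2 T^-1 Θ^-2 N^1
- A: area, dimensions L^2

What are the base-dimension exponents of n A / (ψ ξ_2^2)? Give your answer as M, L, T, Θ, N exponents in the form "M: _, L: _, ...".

Collect each base-dimension exponent across the product:
  M: −(1) + (0) − 2·(-2) + (0) = 3
  L: −(1) + (0) − 2·(2) + (2) = -3
  T: −(0) + (0) − 2·(-1) + (0) = 2
  Θ: −(0) + (0) − 2·(-2) + (0) = 4
  N: −(0) + (1) − 2·(1) + (0) = -1
So the dimensions are [M³ L⁻³ T² Θ⁴ N⁻¹].

M: 3, L: -3, T: 2, Θ: 4, N: -1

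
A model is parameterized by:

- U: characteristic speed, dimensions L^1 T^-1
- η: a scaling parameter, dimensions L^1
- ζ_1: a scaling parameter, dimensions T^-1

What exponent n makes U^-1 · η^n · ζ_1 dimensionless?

Balance the L exponent: (1)·n from η, plus −(1) + (0) = -1 from the rest, must sum to zero.
n − 1 = 0, so n = 1.

1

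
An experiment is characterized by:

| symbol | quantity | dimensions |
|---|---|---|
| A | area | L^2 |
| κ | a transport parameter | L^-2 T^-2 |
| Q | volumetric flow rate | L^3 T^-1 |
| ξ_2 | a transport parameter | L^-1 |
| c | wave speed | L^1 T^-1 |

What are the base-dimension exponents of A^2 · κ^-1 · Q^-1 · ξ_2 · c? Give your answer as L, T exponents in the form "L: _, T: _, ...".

L: 3, T: 2

Collect each base-dimension exponent across the product:
  L: 2·(2) − (-2) − (3) + (-1) + (1) = 3
  T: 2·(0) − (-2) − (-1) + (0) + (-1) = 2
So the dimensions are [L³ T²].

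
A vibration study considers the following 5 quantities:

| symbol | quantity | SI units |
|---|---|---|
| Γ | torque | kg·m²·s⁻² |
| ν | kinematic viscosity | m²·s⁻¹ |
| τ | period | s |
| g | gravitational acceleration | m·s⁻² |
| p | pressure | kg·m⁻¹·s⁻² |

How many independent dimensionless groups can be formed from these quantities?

There are 5 variables and 3 base dimensions (M, L, T).
The dimension matrix has rank 3.
Independent dimensionless groups: 5 − 3 = 2.

2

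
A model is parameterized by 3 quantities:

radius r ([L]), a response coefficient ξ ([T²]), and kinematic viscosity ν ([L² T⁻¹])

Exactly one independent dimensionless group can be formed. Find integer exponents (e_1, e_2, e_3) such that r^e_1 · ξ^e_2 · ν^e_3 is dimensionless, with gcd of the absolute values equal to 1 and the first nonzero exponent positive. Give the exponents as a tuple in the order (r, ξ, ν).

(4, -1, -2)

L: e_1·(1) + e_2·(0) + e_3·(2) = 0
T: e_1·(0) + e_2·(2) + e_3·(-1) = 0
Solving this homogeneous linear system for the smallest-integer solution (first nonzero entry positive) gives (4, -1, -2).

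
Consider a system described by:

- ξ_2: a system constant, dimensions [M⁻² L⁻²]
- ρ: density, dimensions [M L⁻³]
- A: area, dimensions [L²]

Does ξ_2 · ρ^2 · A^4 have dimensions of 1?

yes

Sum the exponent of each base dimension across the product:
  M: [ξ_2]_M + 2·[ρ]_M + 4·[A]_M = (-2) + 2·(1) + 4·(0) = 0
  L: [ξ_2]_L + 2·[ρ]_L + 4·[A]_L = (-2) + 2·(-3) + 4·(2) = 0
  T: [ξ_2]_T + 2·[ρ]_T + 4·[A]_T = (0) + 2·(0) + 4·(0) = 0
All base exponents vanish — dimensionless.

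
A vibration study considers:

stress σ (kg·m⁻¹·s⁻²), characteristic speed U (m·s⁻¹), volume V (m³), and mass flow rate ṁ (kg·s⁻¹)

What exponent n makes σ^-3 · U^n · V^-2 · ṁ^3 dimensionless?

Balance the L exponent: (1)·n from U, plus −3·(-1) − 2·(3) + 3·(0) = -3 from the rest, must sum to zero.
n − 3 = 0, so n = 3.

3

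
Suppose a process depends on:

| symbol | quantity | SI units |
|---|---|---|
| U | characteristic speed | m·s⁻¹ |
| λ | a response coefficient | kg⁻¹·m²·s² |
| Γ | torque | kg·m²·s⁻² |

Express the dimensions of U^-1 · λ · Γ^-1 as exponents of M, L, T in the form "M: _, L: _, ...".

M: -2, L: -1, T: 5

Collect each base-dimension exponent across the product:
  M: −(0) + (-1) − (1) = -2
  L: −(1) + (2) − (2) = -1
  T: −(-1) + (2) − (-2) = 5
So the dimensions are [M⁻² L⁻¹ T⁵].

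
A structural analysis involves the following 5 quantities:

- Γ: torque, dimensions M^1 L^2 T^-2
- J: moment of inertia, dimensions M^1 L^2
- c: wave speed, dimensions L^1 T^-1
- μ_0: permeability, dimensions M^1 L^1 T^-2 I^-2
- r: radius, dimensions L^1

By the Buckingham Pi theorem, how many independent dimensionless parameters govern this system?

1

There are 5 variables and 4 base dimensions (M, L, T, I).
The dimension matrix has rank 4.
Independent dimensionless groups: 5 − 4 = 1.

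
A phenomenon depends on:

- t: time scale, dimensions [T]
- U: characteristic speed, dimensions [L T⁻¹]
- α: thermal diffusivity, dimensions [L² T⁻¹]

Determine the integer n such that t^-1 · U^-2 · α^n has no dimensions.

Balance the L exponent: (2)·n from α, plus −(0) − 2·(1) = -2 from the rest, must sum to zero.
2n − 2 = 0, so n = 1.

1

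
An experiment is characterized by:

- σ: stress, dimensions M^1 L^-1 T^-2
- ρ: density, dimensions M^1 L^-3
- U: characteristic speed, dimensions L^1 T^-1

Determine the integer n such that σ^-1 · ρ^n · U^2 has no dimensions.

1

Balance the M exponent: (1)·n from ρ, plus −(1) + 2·(0) = -1 from the rest, must sum to zero.
n − 1 = 0, so n = 1.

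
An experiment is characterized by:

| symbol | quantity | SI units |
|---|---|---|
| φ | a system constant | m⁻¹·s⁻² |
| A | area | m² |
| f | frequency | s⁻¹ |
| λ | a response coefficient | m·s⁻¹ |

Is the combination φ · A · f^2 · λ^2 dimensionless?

Sum the exponent of each base dimension across the product:
  L: [φ]_L + [A]_L + 2·[f]_L + 2·[λ]_L = (-1) + (2) + 2·(0) + 2·(1) = 3
  T: [φ]_T + [A]_T + 2·[f]_T + 2·[λ]_T = (-2) + (0) + 2·(-1) + 2·(-1) = -6
Net dimensions [L³ T⁻⁶] ≠ [1] — not dimensionless.

no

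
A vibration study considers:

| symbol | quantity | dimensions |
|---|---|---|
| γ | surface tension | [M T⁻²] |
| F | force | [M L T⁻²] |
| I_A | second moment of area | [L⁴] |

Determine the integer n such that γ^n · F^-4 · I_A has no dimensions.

4

Balance the M exponent: (1)·n from γ, plus −4·(1) + (0) = -4 from the rest, must sum to zero.
n − 4 = 0, so n = 4.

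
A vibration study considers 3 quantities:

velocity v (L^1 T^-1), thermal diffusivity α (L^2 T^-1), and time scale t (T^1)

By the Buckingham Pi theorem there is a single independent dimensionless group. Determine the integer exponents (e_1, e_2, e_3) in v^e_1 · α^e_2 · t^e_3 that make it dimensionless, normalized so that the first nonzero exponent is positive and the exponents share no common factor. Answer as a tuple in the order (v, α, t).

(2, -1, 1)

L: e_1·(1) + e_2·(2) + e_3·(0) = 0
T: e_1·(-1) + e_2·(-1) + e_3·(1) = 0
Solving this homogeneous linear system for the smallest-integer solution (first nonzero entry positive) gives (2, -1, 1).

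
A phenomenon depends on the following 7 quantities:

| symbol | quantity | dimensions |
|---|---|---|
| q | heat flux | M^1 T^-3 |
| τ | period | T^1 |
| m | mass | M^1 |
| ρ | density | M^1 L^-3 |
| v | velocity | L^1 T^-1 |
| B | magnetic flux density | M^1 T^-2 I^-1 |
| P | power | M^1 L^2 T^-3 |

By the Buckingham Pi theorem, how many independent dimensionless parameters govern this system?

There are 7 variables and 4 base dimensions (M, L, T, I).
The dimension matrix has rank 4.
Independent dimensionless groups: 7 − 4 = 3.

3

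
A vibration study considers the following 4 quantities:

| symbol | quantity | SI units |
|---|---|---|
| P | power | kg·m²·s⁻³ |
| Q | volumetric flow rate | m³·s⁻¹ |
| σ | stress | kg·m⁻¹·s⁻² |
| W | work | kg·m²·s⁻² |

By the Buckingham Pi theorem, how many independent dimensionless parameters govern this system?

1

There are 4 variables and 3 base dimensions (M, L, T).
The dimension matrix has rank 3.
Independent dimensionless groups: 4 − 3 = 1.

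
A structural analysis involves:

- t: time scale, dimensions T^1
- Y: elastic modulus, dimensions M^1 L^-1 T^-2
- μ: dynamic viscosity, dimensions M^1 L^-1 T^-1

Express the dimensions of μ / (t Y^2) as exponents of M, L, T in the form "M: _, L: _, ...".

M: -1, L: 1, T: 2

Collect each base-dimension exponent across the product:
  M: −(0) − 2·(1) + (1) = -1
  L: −(0) − 2·(-1) + (-1) = 1
  T: −(1) − 2·(-2) + (-1) = 2
So the dimensions are [M⁻¹ L T²].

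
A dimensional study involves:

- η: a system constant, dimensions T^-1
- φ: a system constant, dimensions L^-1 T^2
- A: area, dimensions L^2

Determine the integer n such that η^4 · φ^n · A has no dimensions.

Balance the L exponent: (-1)·n from φ, plus 4·(0) + (2) = 2 from the rest, must sum to zero.
−n + 2 = 0, so n = 2.

2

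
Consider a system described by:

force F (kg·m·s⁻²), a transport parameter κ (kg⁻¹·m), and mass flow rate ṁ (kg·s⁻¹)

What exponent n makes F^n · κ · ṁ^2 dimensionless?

Balance the M exponent: (1)·n from F, plus (-1) + 2·(1) = 1 from the rest, must sum to zero.
n + 1 = 0, so n = -1.

-1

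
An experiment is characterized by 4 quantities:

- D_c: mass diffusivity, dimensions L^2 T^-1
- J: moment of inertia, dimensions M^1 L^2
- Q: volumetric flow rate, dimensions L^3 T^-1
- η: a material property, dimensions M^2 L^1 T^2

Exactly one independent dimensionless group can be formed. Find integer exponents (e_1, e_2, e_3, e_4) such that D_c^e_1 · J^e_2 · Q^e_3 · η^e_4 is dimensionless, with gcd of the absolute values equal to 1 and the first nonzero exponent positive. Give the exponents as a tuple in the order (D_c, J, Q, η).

(3, -2, -1, 1)

M: e_1·(0) + e_2·(1) + e_3·(0) + e_4·(2) = 0
L: e_1·(2) + e_2·(2) + e_3·(3) + e_4·(1) = 0
T: e_1·(-1) + e_2·(0) + e_3·(-1) + e_4·(2) = 0
Solving this homogeneous linear system for the smallest-integer solution (first nonzero entry positive) gives (3, -2, -1, 1).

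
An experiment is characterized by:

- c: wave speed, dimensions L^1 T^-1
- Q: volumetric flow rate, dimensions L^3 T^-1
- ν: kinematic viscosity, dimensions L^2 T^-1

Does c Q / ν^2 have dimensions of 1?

Sum the exponent of each base dimension across the product:
  M: [c]_M + [Q]_M − 2·[ν]_M = (0) + (0) − 2·(0) = 0
  L: [c]_L + [Q]_L − 2·[ν]_L = (1) + (3) − 2·(2) = 0
  T: [c]_T + [Q]_T − 2·[ν]_T = (-1) + (-1) − 2·(-1) = 0
All base exponents vanish — dimensionless.

yes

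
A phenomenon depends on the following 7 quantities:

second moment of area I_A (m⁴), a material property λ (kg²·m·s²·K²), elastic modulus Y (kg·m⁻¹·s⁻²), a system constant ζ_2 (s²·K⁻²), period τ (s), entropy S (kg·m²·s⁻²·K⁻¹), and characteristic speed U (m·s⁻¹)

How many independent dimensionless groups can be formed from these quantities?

3

There are 7 variables and 4 base dimensions (M, L, T, Θ).
The dimension matrix has rank 4.
Independent dimensionless groups: 7 − 4 = 3.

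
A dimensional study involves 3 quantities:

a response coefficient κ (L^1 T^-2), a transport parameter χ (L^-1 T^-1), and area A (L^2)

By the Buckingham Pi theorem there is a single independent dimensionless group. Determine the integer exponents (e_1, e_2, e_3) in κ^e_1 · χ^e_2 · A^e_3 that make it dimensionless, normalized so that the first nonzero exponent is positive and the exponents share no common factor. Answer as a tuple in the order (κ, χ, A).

L: e_1·(1) + e_2·(-1) + e_3·(2) = 0
T: e_1·(-2) + e_2·(-1) + e_3·(0) = 0
Solving this homogeneous linear system for the smallest-integer solution (first nonzero entry positive) gives (2, -4, -3).

(2, -4, -3)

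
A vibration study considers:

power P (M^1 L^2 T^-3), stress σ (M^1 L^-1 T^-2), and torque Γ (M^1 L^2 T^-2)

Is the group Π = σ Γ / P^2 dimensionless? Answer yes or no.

Sum the exponent of each base dimension across the product:
  M: −2·[P]_M + [σ]_M + [Γ]_M = −2·(1) + (1) + (1) = 0
  L: −2·[P]_L + [σ]_L + [Γ]_L = −2·(2) + (-1) + (2) = -3
  T: −2·[P]_T + [σ]_T + [Γ]_T = −2·(-3) + (-2) + (-2) = 2
Net dimensions [L⁻³ T²] ≠ [1] — not dimensionless.

no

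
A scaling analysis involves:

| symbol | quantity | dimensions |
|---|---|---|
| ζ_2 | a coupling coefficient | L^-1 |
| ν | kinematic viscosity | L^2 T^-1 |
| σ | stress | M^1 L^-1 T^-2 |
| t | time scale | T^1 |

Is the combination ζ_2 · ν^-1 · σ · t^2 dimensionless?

no

Sum the exponent of each base dimension across the product:
  M: [ζ_2]_M − [ν]_M + [σ]_M + 2·[t]_M = (0) − (0) + (1) + 2·(0) = 1
  L: [ζ_2]_L − [ν]_L + [σ]_L + 2·[t]_L = (-1) − (2) + (-1) + 2·(0) = -4
  T: [ζ_2]_T − [ν]_T + [σ]_T + 2·[t]_T = (0) − (-1) + (-2) + 2·(1) = 1
Net dimensions [M L⁻⁴ T] ≠ [1] — not dimensionless.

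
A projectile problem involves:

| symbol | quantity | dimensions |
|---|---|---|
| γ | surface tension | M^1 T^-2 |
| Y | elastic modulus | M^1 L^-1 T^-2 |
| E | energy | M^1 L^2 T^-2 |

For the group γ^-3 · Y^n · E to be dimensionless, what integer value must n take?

Balance the M exponent: (1)·n from Y, plus −3·(1) + (1) = -2 from the rest, must sum to zero.
n − 2 = 0, so n = 2.

2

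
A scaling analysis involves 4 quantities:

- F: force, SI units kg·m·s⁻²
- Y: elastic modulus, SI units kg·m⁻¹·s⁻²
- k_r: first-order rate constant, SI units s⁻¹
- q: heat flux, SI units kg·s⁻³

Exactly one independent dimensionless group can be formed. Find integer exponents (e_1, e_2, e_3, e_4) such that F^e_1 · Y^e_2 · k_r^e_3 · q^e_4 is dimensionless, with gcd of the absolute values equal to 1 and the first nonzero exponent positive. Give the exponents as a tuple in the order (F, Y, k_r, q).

(1, 1, 2, -2)

M: e_1·(1) + e_2·(1) + e_3·(0) + e_4·(1) = 0
L: e_1·(1) + e_2·(-1) + e_3·(0) + e_4·(0) = 0
T: e_1·(-2) + e_2·(-2) + e_3·(-1) + e_4·(-3) = 0
Solving this homogeneous linear system for the smallest-integer solution (first nonzero entry positive) gives (1, 1, 2, -2).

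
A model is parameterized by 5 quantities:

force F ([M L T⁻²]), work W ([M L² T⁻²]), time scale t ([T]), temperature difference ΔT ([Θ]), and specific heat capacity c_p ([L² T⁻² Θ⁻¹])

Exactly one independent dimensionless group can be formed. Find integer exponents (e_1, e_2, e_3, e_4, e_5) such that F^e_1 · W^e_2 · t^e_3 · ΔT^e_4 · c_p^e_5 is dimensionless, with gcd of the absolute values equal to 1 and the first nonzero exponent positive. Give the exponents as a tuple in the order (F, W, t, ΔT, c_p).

M: e_1·(1) + e_2·(1) + e_3·(0) + e_4·(0) + e_5·(0) = 0
L: e_1·(1) + e_2·(2) + e_3·(0) + e_4·(0) + e_5·(2) = 0
T: e_1·(-2) + e_2·(-2) + e_3·(1) + e_4·(0) + e_5·(-2) = 0
Θ: e_1·(0) + e_2·(0) + e_3·(0) + e_4·(1) + e_5·(-1) = 0
Solving this homogeneous linear system for the smallest-integer solution (first nonzero entry positive) gives (2, -2, 2, 1, 1).

(2, -2, 2, 1, 1)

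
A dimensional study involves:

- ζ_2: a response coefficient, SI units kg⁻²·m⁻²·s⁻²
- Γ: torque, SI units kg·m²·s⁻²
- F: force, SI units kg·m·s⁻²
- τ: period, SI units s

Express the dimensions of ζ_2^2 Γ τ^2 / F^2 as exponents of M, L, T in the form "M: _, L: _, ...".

Collect each base-dimension exponent across the product:
  M: 2·(-2) + (1) − 2·(1) + 2·(0) = -5
  L: 2·(-2) + (2) − 2·(1) + 2·(0) = -4
  T: 2·(-2) + (-2) − 2·(-2) + 2·(1) = 0
So the dimensions are [M⁻⁵ L⁻⁴].

M: -5, L: -4, T: 0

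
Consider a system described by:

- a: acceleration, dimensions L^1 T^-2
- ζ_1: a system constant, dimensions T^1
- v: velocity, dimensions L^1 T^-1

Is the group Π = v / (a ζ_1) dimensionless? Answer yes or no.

Sum the exponent of each base dimension across the product:
  L: −[a]_L − [ζ_1]_L + [v]_L = −(1) − (0) + (1) = 0
  T: −[a]_T − [ζ_1]_T + [v]_T = −(-2) − (1) + (-1) = 0
All base exponents vanish — dimensionless.

yes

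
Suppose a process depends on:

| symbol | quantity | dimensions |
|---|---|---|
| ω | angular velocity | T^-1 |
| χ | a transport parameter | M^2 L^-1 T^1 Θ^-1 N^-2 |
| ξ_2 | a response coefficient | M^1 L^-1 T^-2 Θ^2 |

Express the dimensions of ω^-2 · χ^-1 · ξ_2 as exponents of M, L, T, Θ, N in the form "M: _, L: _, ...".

Collect each base-dimension exponent across the product:
  M: −2·(0) − (2) + (1) = -1
  L: −2·(0) − (-1) + (-1) = 0
  T: −2·(-1) − (1) + (-2) = -1
  Θ: −2·(0) − (-1) + (2) = 3
  N: −2·(0) − (-2) + (0) = 2
So the dimensions are [M⁻¹ T⁻¹ Θ³ N²].

M: -1, L: 0, T: -1, Θ: 3, N: 2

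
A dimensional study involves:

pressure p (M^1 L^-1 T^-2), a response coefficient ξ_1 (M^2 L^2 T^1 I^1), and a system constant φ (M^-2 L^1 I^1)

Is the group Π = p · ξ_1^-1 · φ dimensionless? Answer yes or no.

no

Sum the exponent of each base dimension across the product:
  M: [p]_M − [ξ_1]_M + [φ]_M = (1) − (2) + (-2) = -3
  L: [p]_L − [ξ_1]_L + [φ]_L = (-1) − (2) + (1) = -2
  T: [p]_T − [ξ_1]_T + [φ]_T = (-2) − (1) + (0) = -3
  I: [p]_I − [ξ_1]_I + [φ]_I = (0) − (1) + (1) = 0
Net dimensions [M⁻³ L⁻² T⁻³] ≠ [1] — not dimensionless.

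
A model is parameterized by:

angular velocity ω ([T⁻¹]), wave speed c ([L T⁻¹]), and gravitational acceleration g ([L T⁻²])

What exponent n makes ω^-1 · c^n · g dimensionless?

Balance the L exponent: (1)·n from c, plus −(0) + (1) = 1 from the rest, must sum to zero.
n + 1 = 0, so n = -1.

-1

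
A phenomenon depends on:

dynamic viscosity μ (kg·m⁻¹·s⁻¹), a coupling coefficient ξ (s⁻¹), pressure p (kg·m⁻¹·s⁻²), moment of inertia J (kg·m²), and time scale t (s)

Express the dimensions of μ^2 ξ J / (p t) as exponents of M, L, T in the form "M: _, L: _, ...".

Collect each base-dimension exponent across the product:
  M: 2·(1) + (0) − (1) + (1) − (0) = 2
  L: 2·(-1) + (0) − (-1) + (2) − (0) = 1
  T: 2·(-1) + (-1) − (-2) + (0) − (1) = -2
So the dimensions are [M² L T⁻²].

M: 2, L: 1, T: -2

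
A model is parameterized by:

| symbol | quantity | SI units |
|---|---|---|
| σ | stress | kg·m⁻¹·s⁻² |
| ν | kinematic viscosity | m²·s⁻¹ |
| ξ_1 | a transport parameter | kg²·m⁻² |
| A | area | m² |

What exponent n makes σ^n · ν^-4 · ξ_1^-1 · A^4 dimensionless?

Balance the M exponent: (1)·n from σ, plus −4·(0) − (2) + 4·(0) = -2 from the rest, must sum to zero.
n − 2 = 0, so n = 2.

2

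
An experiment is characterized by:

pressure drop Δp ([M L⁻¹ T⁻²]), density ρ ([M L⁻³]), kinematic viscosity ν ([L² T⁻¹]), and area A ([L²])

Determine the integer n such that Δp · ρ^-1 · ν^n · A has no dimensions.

-2

Balance the L exponent: (2)·n from ν, plus (-1) − (-3) + (2) = 4 from the rest, must sum to zero.
2n + 4 = 0, so n = -2.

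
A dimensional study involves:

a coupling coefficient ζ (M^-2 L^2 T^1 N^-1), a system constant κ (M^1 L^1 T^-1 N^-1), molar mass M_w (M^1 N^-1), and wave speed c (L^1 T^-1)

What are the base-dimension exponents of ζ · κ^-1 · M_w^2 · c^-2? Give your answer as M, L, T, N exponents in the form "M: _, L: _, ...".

M: -1, L: -1, T: 4, N: -2

Collect each base-dimension exponent across the product:
  M: (-2) − (1) + 2·(1) − 2·(0) = -1
  L: (2) − (1) + 2·(0) − 2·(1) = -1
  T: (1) − (-1) + 2·(0) − 2·(-1) = 4
  N: (-1) − (-1) + 2·(-1) − 2·(0) = -2
So the dimensions are [M⁻¹ L⁻¹ T⁴ N⁻²].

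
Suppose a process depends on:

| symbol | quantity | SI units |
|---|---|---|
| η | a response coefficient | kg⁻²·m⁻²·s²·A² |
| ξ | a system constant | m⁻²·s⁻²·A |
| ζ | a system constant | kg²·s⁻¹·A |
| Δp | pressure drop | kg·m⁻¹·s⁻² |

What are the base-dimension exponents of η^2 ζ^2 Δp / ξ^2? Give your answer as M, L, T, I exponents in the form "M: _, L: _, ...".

Collect each base-dimension exponent across the product:
  M: 2·(-2) − 2·(0) + 2·(2) + (1) = 1
  L: 2·(-2) − 2·(-2) + 2·(0) + (-1) = -1
  T: 2·(2) − 2·(-2) + 2·(-1) + (-2) = 4
  I: 2·(2) − 2·(1) + 2·(1) + (0) = 4
So the dimensions are [M L⁻¹ T⁴ I⁴].

M: 1, L: -1, T: 4, I: 4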